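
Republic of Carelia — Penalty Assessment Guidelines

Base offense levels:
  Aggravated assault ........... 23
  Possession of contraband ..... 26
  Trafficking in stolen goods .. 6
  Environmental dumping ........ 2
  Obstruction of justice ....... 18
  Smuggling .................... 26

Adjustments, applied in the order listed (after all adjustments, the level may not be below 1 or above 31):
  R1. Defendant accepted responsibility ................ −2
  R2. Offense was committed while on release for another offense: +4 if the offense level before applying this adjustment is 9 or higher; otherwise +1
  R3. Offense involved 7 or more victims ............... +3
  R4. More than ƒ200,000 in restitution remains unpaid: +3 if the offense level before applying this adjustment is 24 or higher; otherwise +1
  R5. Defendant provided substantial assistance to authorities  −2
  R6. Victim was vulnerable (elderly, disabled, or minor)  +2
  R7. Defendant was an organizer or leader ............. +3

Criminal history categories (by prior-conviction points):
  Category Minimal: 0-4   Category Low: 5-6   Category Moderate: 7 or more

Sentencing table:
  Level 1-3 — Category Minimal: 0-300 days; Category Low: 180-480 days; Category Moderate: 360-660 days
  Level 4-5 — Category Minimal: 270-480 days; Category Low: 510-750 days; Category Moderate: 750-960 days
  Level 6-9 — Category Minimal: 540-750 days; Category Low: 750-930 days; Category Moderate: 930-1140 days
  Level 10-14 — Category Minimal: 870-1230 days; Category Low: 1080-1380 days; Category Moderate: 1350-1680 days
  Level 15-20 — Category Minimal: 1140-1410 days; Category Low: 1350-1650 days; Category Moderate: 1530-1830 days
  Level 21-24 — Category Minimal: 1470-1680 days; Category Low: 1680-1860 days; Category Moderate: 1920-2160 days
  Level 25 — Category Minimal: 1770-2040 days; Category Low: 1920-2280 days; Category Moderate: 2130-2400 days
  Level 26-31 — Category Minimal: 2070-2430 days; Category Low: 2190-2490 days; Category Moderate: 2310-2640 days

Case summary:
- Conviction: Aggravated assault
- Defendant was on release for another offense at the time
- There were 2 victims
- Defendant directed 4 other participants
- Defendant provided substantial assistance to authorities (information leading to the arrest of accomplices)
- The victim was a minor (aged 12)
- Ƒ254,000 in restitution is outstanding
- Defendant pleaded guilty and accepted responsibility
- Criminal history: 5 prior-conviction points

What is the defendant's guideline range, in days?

Base offense level for aggravated assault: 23.
R1 applies: 23 − 2 = 21.
R2 applies (level before this adjustment is 21 ≥ 9, so +4): 21 + 4 = 25.
R4 applies (level before this adjustment is 25 ≥ 24, so +3): 25 + 3 = 28.
R5 applies: 28 − 2 = 26.
R6 applies: 26 + 2 = 28.
R7 applies: 28 + 3 = 31.
Final offense level: 31.
Criminal history: 5 prior points → Category Low (5-6).
Level 31 falls in the 26-31 band.
Grid: Level 26-31 × Category Low = 2190-2490 days.

2190-2490 days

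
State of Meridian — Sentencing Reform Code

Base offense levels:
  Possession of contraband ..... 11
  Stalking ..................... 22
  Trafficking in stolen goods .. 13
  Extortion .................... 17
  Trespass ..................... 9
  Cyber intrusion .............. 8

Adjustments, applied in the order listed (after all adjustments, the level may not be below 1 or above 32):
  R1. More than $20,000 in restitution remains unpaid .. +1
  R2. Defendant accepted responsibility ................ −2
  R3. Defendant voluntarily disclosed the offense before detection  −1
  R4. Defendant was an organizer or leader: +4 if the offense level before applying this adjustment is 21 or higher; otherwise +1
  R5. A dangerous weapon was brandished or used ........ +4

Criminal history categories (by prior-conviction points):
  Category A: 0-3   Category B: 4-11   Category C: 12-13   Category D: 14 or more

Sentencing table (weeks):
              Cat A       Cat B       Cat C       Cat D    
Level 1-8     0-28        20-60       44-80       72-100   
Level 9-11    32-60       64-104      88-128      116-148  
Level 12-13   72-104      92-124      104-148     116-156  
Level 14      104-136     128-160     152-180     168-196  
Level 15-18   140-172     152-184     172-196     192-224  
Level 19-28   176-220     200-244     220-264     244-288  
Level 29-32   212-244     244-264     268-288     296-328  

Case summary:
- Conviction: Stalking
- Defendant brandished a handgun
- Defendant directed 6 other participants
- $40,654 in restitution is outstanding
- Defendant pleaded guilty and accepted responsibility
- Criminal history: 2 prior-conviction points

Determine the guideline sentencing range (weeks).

212-244 weeks

Base offense level for stalking: 22.
R1 applies: 22 + 1 = 23.
R2 applies: 23 − 2 = 21.
R4 applies (level before this adjustment is 21 ≥ 21, so +4): 21 + 4 = 25.
R5 applies: 25 + 4 = 29.
Final offense level: 29.
Criminal history: 2 prior points → Category A (0-3).
Level 29 falls in the 29-32 band.
Grid: Level 29-32 × Category A = 212-244 weeks.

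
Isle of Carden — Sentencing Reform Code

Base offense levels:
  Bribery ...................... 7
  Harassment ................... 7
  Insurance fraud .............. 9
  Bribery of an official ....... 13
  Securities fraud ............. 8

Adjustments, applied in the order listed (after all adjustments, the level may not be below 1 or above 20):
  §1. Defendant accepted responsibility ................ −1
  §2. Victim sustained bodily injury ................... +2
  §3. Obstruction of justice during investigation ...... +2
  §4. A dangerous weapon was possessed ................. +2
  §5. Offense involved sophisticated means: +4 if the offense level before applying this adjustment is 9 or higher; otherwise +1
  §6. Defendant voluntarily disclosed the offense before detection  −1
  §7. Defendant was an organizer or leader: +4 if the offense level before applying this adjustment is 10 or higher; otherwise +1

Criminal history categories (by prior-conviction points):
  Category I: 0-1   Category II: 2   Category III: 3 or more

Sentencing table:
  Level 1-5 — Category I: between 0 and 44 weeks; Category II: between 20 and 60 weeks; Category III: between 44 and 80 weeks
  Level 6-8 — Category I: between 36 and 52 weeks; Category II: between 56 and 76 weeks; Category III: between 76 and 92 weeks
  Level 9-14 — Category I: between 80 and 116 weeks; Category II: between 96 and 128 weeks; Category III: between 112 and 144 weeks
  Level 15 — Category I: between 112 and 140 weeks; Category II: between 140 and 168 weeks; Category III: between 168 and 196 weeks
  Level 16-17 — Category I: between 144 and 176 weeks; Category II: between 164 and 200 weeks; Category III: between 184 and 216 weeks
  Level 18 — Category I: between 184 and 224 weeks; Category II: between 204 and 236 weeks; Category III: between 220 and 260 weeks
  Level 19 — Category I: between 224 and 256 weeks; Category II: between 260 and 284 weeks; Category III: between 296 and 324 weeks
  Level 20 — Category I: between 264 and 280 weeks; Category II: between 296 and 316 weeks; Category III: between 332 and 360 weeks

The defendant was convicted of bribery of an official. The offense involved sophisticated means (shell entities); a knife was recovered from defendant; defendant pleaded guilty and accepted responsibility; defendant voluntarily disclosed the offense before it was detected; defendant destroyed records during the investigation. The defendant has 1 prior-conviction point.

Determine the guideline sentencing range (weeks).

224-256 weeks

Base offense level for bribery of an official: 13.
§1 applies: 13 − 1 = 12.
§2 does not apply.
§3 applies: 12 + 2 = 14.
§4 applies: 14 + 2 = 16.
§5 applies (level before this adjustment is 16 ≥ 9, so +4): 16 + 4 = 20.
§6 applies: 20 − 1 = 19.
§7 does not apply.
Final offense level: 19.
Criminal history: 1 prior point → Category I (0-1).
Level 19 falls in the 19 band.
Grid: Level 19 × Category I = 224-256 weeks.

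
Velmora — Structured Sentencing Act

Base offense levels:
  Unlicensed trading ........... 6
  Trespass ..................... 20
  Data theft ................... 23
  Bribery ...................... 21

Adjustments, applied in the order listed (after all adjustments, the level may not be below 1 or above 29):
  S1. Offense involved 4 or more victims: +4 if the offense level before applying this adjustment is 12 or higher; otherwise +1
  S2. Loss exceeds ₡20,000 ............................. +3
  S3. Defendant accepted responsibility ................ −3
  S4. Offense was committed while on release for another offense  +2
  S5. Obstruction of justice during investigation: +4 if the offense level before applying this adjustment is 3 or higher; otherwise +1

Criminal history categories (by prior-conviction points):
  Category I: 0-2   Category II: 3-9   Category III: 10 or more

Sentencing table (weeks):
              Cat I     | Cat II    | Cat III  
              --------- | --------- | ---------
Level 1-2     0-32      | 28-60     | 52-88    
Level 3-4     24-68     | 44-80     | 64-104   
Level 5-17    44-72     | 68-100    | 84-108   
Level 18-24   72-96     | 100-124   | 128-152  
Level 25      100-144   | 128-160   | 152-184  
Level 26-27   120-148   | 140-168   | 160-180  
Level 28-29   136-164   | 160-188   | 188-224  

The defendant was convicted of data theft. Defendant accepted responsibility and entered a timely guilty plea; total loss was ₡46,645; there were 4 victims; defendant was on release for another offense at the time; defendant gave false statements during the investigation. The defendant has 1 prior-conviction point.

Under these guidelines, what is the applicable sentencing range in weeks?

Base offense level for data theft: 23.
S1 applies (level before this adjustment is 23 ≥ 12, so +4): 23 + 4 = 27.
S2 applies: 27 + 3 = 30.
S3 applies: 30 − 3 = 27.
S4 applies: 27 + 2 = 29.
S5 applies (level before this adjustment is 29 ≥ 3, so +4): 29 + 4 = 33.
Level 33 exceeds the maximum of 29; capped at 29.
Final offense level: 29.
Criminal history: 1 prior point → Category I (0-2).
Level 29 falls in the 28-29 band.
Grid: Level 28-29 × Category I = 136-164 weeks.

136-164 weeks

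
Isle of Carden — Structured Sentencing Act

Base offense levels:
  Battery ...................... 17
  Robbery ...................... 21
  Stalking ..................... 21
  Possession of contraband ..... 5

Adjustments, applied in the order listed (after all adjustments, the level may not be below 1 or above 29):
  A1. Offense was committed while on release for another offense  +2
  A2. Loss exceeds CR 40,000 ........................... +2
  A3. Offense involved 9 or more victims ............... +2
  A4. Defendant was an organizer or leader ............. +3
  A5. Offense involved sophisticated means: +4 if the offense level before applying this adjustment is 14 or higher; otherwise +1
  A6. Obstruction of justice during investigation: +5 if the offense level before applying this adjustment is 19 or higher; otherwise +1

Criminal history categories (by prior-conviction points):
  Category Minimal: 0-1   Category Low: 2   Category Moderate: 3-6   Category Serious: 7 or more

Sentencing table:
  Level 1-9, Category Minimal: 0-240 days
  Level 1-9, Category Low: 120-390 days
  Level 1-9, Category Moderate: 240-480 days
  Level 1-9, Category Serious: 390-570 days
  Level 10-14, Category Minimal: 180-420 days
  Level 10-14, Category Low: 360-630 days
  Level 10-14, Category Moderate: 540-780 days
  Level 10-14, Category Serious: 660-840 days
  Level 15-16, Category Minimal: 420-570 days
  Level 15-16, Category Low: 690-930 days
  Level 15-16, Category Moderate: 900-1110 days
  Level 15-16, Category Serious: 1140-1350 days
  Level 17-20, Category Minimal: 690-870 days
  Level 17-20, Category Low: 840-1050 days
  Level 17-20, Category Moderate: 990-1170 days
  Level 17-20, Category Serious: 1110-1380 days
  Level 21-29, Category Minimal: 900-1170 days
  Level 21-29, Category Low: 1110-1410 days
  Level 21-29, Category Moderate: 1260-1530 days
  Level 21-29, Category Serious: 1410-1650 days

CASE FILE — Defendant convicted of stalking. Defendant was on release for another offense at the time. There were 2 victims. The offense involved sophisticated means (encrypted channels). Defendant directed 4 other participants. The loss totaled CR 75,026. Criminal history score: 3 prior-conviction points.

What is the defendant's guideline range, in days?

1260-1530 days

Base offense level for stalking: 21.
A1 applies: 21 + 2 = 23.
A2 applies: 23 + 2 = 25.
A3 does not apply.
A4 applies: 25 + 3 = 28.
A5 applies (level before this adjustment is 28 ≥ 14, so +4): 28 + 4 = 32.
Level 32 exceeds the maximum of 29; capped at 29.
Final offense level: 29.
Criminal history: 3 prior points → Category Moderate (3-6).
Level 29 falls in the 21-29 band.
Grid: Level 21-29 × Category Moderate = 1260-1530 days.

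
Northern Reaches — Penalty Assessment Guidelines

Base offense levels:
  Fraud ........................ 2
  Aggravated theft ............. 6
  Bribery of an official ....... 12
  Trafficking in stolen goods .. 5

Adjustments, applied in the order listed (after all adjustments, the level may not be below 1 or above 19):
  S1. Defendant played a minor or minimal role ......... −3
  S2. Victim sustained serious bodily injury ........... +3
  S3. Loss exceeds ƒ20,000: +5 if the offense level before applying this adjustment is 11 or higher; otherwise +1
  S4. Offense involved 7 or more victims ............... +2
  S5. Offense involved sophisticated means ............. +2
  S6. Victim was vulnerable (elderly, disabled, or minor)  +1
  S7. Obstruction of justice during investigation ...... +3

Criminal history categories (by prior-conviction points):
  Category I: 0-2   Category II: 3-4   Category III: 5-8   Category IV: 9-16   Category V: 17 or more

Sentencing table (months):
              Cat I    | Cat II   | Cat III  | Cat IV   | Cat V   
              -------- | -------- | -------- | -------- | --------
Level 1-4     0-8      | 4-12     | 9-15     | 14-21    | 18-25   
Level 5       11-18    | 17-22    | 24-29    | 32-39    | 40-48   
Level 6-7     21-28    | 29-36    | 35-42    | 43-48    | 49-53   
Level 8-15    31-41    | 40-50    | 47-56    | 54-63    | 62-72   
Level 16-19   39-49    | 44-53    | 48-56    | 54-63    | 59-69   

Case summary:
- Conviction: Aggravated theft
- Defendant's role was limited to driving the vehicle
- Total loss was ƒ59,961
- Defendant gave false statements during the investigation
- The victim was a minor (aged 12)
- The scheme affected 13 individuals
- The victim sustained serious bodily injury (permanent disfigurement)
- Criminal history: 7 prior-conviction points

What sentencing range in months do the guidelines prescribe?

Base offense level for aggravated theft: 6.
S1 applies: 6 − 3 = 3.
S2 applies: 3 + 3 = 6.
S3 applies (level before this adjustment is 6 < 11, so +1): 6 + 1 = 7.
S4 applies: 7 + 2 = 9.
S6 applies: 9 + 1 = 10.
S7 applies: 10 + 3 = 13.
Final offense level: 13.
Criminal history: 7 prior points → Category III (5-8).
Level 13 falls in the 8-15 band.
Grid: Level 8-15 × Category III = 47-56 months.

47-56 months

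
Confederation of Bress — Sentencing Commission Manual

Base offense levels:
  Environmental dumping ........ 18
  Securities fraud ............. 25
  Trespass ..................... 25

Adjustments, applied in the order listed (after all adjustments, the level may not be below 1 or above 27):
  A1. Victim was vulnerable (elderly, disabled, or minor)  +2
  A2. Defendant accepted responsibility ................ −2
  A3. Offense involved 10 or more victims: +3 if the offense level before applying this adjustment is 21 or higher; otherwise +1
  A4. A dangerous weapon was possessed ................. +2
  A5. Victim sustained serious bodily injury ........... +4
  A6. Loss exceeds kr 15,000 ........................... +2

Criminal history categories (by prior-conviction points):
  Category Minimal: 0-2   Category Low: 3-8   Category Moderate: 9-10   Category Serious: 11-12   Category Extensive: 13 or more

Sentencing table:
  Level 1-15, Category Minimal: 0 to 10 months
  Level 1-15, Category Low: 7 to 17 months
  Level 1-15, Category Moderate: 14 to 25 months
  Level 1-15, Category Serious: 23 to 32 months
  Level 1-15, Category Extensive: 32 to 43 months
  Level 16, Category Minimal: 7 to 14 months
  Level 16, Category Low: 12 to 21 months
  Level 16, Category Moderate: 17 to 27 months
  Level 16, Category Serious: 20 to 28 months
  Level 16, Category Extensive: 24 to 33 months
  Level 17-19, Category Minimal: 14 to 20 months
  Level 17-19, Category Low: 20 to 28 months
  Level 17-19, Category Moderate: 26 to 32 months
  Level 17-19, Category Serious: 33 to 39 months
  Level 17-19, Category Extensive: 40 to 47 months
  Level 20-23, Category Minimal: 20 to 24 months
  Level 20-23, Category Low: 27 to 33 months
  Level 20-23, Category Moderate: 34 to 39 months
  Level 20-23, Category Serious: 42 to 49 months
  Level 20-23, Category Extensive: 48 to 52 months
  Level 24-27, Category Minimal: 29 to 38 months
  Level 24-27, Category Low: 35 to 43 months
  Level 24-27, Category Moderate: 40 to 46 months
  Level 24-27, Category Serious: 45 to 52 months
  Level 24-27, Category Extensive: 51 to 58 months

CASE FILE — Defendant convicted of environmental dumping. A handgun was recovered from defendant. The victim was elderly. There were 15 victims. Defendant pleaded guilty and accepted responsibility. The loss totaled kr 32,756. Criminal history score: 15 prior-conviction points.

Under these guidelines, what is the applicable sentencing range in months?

48-52 months

Base offense level for environmental dumping: 18.
A1 applies: 18 + 2 = 20.
A2 applies: 20 − 2 = 18.
A3 applies (level before this adjustment is 18 < 21, so +1): 18 + 1 = 19.
A4 applies: 19 + 2 = 21.
A5 does not apply.
A6 applies: 21 + 2 = 23.
Final offense level: 23.
Criminal history: 15 prior points → Category Extensive (13+).
Level 23 falls in the 20-23 band.
Grid: Level 20-23 × Category Extensive = 48-52 months.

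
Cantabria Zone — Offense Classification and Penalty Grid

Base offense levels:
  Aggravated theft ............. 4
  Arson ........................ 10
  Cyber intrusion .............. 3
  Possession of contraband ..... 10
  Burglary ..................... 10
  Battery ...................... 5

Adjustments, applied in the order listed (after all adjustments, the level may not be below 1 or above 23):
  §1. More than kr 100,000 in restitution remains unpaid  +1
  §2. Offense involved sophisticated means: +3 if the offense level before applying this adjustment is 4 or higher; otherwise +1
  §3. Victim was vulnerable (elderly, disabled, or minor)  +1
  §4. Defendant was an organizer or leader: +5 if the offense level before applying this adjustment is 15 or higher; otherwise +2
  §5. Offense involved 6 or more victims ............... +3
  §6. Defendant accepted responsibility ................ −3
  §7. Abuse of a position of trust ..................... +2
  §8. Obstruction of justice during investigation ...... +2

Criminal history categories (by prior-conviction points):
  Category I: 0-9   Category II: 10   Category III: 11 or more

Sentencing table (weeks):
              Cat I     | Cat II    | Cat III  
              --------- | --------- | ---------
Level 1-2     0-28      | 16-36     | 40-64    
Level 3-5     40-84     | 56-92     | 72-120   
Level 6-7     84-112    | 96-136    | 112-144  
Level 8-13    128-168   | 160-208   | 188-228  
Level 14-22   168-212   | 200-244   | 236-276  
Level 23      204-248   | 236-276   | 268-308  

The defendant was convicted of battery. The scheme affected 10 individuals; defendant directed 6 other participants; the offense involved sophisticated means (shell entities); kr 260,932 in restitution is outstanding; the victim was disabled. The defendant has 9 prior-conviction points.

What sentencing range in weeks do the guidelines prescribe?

Base offense level for battery: 5.
§1 applies: 5 + 1 = 6.
§2 applies (level before this adjustment is 6 ≥ 4, so +3): 6 + 3 = 9.
§3 applies: 9 + 1 = 10.
§4 applies (level before this adjustment is 10 < 15, so +2): 10 + 2 = 12.
§5 applies: 12 + 3 = 15.
§6 does not apply.
§7 does not apply.
Final offense level: 15.
Criminal history: 9 prior points → Category I (0-9).
Level 15 falls in the 14-22 band.
Grid: Level 14-22 × Category I = 168-212 weeks.

168-212 weeks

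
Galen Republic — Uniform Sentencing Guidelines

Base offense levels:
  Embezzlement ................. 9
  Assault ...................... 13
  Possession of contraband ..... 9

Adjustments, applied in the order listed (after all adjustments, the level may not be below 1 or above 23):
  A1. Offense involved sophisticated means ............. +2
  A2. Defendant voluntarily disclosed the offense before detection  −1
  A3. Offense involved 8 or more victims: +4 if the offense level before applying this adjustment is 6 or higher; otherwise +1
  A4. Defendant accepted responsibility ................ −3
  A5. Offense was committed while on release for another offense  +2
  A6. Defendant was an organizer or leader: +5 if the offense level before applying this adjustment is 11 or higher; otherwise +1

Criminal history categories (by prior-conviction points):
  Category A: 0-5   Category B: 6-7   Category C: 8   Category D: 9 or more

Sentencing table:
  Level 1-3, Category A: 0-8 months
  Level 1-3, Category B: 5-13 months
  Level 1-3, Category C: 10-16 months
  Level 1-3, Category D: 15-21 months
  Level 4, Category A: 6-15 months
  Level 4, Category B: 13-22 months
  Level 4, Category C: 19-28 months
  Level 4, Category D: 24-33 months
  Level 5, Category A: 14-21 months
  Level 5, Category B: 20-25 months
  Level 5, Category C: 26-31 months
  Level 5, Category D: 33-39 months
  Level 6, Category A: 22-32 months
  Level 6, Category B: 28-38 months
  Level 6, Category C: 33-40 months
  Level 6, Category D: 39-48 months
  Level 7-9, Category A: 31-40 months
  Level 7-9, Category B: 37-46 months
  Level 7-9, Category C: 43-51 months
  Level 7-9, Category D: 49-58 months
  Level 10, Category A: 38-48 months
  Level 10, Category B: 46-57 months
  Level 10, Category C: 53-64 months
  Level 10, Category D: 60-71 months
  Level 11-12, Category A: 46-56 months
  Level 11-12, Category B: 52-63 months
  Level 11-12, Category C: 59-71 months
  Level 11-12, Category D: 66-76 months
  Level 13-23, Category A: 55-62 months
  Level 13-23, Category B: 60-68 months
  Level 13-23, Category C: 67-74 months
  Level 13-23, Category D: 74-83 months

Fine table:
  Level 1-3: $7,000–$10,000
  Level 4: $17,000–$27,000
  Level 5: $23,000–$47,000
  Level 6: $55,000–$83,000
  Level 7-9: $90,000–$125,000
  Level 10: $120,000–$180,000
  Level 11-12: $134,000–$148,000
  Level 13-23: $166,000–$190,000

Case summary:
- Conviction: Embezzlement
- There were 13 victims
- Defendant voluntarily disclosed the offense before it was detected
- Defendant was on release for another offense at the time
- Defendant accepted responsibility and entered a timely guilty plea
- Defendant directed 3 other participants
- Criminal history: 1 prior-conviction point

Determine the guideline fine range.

$166,000–$190,000

Base offense level for embezzlement: 9.
A1 does not apply.
A2 applies: 9 − 1 = 8.
A3 applies (level before this adjustment is 8 ≥ 6, so +4): 8 + 4 = 12.
A4 applies: 12 − 3 = 9.
A5 applies: 9 + 2 = 11.
A6 applies (level before this adjustment is 11 ≥ 11, so +5): 11 + 5 = 16.
Final offense level: 16.
Level 16 falls in the 13-23 band.
Fine table: Level 13-23 → $166,000–$190,000.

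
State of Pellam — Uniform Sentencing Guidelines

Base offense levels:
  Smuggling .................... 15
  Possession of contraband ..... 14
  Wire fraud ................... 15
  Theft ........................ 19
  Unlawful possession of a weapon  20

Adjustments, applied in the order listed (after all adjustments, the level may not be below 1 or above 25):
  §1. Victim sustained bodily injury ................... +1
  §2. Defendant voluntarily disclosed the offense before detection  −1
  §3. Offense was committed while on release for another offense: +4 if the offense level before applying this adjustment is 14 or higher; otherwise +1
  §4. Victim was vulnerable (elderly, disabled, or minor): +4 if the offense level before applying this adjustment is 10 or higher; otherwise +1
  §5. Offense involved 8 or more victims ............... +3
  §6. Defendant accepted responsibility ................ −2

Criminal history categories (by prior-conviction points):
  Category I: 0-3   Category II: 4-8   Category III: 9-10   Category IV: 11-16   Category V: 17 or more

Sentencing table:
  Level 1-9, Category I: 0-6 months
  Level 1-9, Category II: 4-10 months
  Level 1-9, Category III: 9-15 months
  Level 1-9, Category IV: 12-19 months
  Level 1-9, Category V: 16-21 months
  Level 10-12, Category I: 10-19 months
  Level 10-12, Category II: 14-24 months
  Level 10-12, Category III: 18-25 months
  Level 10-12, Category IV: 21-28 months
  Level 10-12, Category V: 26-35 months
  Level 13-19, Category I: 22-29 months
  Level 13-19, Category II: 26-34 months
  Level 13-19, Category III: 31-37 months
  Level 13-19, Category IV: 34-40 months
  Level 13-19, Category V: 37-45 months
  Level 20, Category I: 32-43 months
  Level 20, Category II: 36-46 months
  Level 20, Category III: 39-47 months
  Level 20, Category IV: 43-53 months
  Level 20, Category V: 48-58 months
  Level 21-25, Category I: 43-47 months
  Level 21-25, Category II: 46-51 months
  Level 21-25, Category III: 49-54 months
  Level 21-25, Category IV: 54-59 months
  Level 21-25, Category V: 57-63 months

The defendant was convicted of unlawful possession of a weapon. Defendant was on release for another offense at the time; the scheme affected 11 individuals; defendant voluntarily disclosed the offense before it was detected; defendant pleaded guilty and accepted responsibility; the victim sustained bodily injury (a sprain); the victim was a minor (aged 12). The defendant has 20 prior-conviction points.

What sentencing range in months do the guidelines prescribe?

57-63 months

Base offense level for unlawful possession of a weapon: 20.
§1 applies: 20 + 1 = 21.
§2 applies: 21 − 1 = 20.
§3 applies (level before this adjustment is 20 ≥ 14, so +4): 20 + 4 = 24.
§4 applies (level before this adjustment is 24 ≥ 10, so +4): 24 + 4 = 28.
§5 applies: 28 + 3 = 31.
§6 applies: 31 − 2 = 29.
Level 29 exceeds the maximum of 25; capped at 25.
Final offense level: 25.
Criminal history: 20 prior points → Category V (17+).
Level 25 falls in the 21-25 band.
Grid: Level 21-25 × Category V = 57-63 months.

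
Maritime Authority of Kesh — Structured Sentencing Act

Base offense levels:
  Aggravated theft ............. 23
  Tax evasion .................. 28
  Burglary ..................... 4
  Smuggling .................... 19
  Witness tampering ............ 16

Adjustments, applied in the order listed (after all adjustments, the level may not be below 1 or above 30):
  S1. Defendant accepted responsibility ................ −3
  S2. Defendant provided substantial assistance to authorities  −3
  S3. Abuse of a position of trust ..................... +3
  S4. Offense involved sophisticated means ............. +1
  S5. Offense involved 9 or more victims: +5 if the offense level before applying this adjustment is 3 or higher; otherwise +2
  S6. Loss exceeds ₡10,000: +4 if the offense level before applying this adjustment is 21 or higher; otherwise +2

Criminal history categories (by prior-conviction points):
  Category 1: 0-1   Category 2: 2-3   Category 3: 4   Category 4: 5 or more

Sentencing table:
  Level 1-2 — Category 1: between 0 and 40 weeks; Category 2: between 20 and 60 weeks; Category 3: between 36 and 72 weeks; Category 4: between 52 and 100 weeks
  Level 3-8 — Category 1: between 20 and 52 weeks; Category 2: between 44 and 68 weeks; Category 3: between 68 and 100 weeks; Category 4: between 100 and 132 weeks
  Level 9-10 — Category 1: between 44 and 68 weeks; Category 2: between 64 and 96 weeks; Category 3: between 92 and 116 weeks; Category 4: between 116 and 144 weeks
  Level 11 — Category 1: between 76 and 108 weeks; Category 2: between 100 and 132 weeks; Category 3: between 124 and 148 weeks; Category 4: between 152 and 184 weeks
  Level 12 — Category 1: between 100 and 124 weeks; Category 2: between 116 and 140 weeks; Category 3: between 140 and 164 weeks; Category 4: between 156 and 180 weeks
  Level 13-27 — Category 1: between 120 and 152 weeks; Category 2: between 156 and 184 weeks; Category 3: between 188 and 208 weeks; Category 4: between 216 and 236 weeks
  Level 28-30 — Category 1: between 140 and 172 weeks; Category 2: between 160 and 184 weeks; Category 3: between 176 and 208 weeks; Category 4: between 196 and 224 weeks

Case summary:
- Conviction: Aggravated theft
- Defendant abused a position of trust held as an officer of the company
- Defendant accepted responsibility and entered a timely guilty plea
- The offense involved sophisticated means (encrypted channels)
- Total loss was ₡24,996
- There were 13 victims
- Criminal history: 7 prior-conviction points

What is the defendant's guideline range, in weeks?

Base offense level for aggravated theft: 23.
S1 applies: 23 − 3 = 20.
S2 does not apply.
S3 applies: 20 + 3 = 23.
S4 applies: 23 + 1 = 24.
S5 applies (level before this adjustment is 24 ≥ 3, so +5): 24 + 5 = 29.
S6 applies (level before this adjustment is 29 ≥ 21, so +4): 29 + 4 = 33.
Level 33 exceeds the maximum of 30; capped at 30.
Final offense level: 30.
Criminal history: 7 prior points → Category 4 (5+).
Level 30 falls in the 28-30 band.
Grid: Level 28-30 × Category 4 = 196-224 weeks.

196-224 weeks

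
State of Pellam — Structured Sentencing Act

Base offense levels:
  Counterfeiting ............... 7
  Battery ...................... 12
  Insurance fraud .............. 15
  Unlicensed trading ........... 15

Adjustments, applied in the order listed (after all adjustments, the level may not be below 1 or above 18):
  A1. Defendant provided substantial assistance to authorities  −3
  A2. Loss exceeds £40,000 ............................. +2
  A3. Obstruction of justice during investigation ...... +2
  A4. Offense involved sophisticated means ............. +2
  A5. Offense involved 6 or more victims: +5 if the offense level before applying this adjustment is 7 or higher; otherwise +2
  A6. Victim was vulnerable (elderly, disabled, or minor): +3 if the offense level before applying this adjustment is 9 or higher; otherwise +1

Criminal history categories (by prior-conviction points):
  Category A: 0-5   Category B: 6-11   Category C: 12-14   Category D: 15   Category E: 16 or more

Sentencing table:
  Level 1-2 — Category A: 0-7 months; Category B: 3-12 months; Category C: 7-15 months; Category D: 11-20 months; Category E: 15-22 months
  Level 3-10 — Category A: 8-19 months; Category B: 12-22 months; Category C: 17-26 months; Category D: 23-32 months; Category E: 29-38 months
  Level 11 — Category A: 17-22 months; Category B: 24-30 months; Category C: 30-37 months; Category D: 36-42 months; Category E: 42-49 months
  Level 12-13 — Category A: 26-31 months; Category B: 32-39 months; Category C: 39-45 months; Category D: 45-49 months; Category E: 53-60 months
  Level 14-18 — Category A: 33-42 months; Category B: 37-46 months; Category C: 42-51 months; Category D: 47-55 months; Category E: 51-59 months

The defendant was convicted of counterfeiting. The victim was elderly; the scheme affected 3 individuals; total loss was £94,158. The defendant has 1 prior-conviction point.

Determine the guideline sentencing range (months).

Base offense level for counterfeiting: 7.
A1 does not apply.
A2 applies: 7 + 2 = 9.
A3 does not apply.
A4 does not apply.
A5 does not apply.
A6 applies (level before this adjustment is 9 ≥ 9, so +3): 9 + 3 = 12.
Final offense level: 12.
Criminal history: 1 prior point → Category A (0-5).
Level 12 falls in the 12-13 band.
Grid: Level 12-13 × Category A = 26-31 months.

26-31 months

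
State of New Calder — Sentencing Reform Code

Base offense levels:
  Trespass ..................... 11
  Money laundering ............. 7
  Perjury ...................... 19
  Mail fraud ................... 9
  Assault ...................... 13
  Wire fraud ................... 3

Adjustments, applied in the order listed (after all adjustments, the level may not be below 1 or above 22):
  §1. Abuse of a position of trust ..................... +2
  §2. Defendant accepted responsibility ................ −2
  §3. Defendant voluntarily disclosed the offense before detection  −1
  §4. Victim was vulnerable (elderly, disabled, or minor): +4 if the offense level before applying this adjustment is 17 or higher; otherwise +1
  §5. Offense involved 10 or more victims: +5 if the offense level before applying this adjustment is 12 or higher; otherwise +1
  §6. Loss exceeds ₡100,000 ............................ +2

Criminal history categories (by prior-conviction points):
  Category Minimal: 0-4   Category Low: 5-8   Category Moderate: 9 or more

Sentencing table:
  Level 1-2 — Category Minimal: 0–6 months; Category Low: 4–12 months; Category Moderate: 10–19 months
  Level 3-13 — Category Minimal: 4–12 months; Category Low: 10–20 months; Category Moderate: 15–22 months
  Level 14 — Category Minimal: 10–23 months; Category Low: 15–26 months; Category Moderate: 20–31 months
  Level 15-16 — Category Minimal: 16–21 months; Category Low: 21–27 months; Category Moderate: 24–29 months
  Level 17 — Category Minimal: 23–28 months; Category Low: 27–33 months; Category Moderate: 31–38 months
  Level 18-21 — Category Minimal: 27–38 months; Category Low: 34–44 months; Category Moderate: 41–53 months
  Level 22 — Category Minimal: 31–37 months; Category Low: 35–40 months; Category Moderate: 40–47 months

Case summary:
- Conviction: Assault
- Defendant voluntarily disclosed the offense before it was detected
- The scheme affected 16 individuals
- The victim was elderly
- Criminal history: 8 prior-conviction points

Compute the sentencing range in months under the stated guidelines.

34-44 months

Base offense level for assault: 13.
§2 does not apply.
§3 applies: 13 − 1 = 12.
§4 applies (level before this adjustment is 12 < 17, so +1): 12 + 1 = 13.
§5 applies (level before this adjustment is 13 ≥ 12, so +5): 13 + 5 = 18.
Final offense level: 18.
Criminal history: 8 prior points → Category Low (5-8).
Level 18 falls in the 18-21 band.
Grid: Level 18-21 × Category Low = 34-44 months.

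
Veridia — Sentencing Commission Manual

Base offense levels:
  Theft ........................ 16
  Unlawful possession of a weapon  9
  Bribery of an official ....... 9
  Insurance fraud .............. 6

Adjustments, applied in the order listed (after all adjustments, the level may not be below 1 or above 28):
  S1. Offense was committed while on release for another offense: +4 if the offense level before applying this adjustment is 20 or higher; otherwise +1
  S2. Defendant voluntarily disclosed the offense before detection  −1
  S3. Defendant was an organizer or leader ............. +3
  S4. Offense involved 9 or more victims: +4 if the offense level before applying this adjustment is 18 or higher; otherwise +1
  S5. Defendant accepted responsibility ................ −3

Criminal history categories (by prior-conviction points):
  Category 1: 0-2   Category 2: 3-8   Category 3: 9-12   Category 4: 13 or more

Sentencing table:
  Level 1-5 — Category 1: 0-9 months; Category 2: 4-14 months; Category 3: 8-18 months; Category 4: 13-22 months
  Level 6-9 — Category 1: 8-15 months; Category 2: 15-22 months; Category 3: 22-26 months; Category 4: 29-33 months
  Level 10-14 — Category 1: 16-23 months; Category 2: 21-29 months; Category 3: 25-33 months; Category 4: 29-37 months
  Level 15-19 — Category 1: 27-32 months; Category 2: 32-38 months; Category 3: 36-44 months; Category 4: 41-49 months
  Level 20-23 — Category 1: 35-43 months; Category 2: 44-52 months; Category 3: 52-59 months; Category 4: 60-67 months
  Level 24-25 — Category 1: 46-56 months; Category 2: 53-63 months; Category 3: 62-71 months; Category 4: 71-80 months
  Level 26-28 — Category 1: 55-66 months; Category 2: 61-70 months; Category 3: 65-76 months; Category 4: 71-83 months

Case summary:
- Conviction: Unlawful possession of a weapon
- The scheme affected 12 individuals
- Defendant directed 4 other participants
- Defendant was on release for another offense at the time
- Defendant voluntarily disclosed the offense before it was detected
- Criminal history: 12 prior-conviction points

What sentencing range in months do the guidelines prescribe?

25-33 months

Base offense level for unlawful possession of a weapon: 9.
S1 applies (level before this adjustment is 9 < 20, so +1): 9 + 1 = 10.
S2 applies: 10 − 1 = 9.
S3 applies: 9 + 3 = 12.
S4 applies (level before this adjustment is 12 < 18, so +1): 12 + 1 = 13.
S5 does not apply.
Final offense level: 13.
Criminal history: 12 prior points → Category 3 (9-12).
Level 13 falls in the 10-14 band.
Grid: Level 10-14 × Category 3 = 25-33 months.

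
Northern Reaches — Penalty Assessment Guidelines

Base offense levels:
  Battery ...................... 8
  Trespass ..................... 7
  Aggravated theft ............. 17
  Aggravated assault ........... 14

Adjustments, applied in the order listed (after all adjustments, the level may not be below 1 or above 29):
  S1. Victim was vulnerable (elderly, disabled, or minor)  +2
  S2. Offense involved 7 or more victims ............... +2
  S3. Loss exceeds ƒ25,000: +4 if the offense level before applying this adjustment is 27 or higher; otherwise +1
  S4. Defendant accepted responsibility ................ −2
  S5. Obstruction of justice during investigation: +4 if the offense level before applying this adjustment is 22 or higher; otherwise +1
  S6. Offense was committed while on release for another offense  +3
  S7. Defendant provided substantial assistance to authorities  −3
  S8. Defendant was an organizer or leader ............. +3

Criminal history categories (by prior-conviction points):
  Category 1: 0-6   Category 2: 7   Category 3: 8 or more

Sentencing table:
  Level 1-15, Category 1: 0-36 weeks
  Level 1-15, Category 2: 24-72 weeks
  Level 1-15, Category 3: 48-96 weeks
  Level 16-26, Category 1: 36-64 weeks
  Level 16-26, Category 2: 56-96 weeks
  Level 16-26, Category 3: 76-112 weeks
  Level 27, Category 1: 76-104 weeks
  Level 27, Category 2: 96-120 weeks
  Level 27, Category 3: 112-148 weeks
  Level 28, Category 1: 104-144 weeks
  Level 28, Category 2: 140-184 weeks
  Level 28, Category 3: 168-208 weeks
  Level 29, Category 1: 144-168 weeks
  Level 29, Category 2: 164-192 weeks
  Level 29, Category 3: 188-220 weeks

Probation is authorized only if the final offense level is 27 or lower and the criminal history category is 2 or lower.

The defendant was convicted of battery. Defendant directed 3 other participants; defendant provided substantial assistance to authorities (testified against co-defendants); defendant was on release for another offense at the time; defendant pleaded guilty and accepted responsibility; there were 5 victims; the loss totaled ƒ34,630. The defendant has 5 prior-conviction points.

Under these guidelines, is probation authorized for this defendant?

Yes

Base offense level for battery: 8.
S1 does not apply.
S2 does not apply.
S3 applies (level before this adjustment is 8 < 27, so +1): 8 + 1 = 9.
S4 applies: 9 − 2 = 7.
S6 applies: 7 + 3 = 10.
S7 applies: 10 − 3 = 7.
S8 applies: 7 + 3 = 10.
Final offense level: 10.
Criminal history: 5 prior points → Category 1 (0-6).
Level 10 falls in the 1-15 band.
Grid: Level 1-15 × Category 1 = 0-36 weeks.
Probation check: level 10 ≤ 27 and category 1 ≤ 2 → eligible.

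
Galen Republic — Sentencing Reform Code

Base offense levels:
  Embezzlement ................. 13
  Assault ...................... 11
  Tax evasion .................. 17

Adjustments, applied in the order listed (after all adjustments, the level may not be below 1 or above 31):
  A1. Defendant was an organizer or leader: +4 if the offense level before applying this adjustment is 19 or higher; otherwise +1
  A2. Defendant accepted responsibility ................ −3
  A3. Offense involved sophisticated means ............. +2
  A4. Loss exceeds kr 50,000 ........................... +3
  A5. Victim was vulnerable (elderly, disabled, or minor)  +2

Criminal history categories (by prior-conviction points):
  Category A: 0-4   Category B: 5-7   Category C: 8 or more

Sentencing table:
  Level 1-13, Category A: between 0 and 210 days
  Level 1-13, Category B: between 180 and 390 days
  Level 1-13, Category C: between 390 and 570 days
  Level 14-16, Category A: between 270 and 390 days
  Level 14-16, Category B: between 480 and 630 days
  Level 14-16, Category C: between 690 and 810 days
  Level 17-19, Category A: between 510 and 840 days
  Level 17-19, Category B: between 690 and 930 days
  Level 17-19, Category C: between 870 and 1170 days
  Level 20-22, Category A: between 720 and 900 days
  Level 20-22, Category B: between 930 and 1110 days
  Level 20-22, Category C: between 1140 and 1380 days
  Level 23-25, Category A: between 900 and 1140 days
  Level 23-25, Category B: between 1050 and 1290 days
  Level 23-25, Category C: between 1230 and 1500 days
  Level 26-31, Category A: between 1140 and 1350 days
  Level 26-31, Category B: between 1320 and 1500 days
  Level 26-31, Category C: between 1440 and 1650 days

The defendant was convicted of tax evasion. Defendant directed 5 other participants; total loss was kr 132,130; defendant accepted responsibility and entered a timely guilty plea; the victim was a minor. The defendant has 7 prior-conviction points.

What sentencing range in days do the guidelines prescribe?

930-1110 days

Base offense level for tax evasion: 17.
A1 applies (level before this adjustment is 17 < 19, so +1): 17 + 1 = 18.
A2 applies: 18 − 3 = 15.
A3 does not apply.
A4 applies: 15 + 3 = 18.
A5 applies: 18 + 2 = 20.
Final offense level: 20.
Criminal history: 7 prior points → Category B (5-7).
Level 20 falls in the 20-22 band.
Grid: Level 20-22 × Category B = 930-1110 days.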